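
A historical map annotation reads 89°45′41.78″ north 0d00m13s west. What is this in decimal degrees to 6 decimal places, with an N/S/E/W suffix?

89.761606° N, 0.003611° W

φ: 89° + 45/60 + 41.78/3600 = 89 + 0.750000 + 0.011606 = 89.7616056
Lon: 0′ + 13″ = 0.21667′; 0 + 0.21667/60 = 0.0036111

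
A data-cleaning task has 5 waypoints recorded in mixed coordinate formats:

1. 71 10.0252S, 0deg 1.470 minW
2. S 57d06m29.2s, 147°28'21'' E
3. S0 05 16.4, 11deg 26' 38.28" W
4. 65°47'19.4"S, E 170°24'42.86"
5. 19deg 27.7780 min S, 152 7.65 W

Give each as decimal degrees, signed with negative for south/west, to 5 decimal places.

Point 1:
  φ: 10.0252′ = 0.167087°; total 71.167087
  S → negative
  λ: 1.47′ = 0.024500°; total 0.024500
  W ⇒ negate
Point 2:
  φ: 57 + 6/60 + 29.2/3600 = 57.108111
  S ⇒ negate
  Longitude: 28′ + 21″ = 28.35000′; 147 + 28.35000/60 = 147.472500
  E ⇒ keep positive
Point 3:
  φ: 0 + 5/60 + 16.4/3600 = 0.087889
  S ⇒ negate
  Lon: 11° + 26/60 + 38.28/3600 = 11 + 0.433333 + 0.010633 = 11.443967
  W → negative
Point 4:
  φ: 65 + 47/60 + 19.4/3600 = 65.788722
  S ⇒ negate
  Lon: 170° + 24/60 + 42.86/3600 = 170 + 0.400000 + 0.011906 = 170.411906
  E ⇒ keep positive
Point 5:
  Latitude: 27.778′ = 0.462967°; total 19.462967
  S → negative
  Lon: 7.65′ = 0.127500°; total 152.127500
  W ⇒ negate

1. -71.16709, -0.02450
2. -57.10811, 147.47250
3. -0.08789, -11.44397
4. -65.78872, 170.41191
5. -19.46297, -152.12750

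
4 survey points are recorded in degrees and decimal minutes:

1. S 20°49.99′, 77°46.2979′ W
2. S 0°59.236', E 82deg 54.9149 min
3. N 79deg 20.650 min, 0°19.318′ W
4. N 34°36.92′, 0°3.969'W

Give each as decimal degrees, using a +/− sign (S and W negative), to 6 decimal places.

Point 1:
  Lat: 49.99′ = 0.833167°; total 20.8331667
  S ⇒ negate
  Lon: 77 + 46.2979/60 = 77.7716317
  W → negative
Point 2:
  Latitude: 0 + 59.236/60 = 0.9872667
  hemisphere S, so the sign is −
  Lon: 54.9149′ = 0.915248°; total 82.9152483
  E ⇒ keep positive
Point 3:
  Lat: 79 + 20.65/60 = 79.3441667
  N → positive
  Lon: 19.318′ = 0.321967°; total 0.3219667
  hemisphere W, so the sign is −
Point 4:
  Latitude: 34 + 36.92/60 = 34.6153333
  N → positive
  Longitude: 3.969′ = 0.066150°; total 0.0661500
  W → negative

1. -20.833167, -77.771632
2. -0.987267, 82.915248
3. 79.344167, -0.321967
4. 34.615333, -0.066150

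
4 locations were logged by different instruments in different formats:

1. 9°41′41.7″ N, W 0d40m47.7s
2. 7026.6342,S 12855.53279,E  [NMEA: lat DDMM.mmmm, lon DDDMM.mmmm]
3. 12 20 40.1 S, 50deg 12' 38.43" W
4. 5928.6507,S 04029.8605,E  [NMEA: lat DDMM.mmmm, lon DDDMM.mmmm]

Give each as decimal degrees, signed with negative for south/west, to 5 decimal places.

1. 9.69492, -0.67992
2. -70.44390, 128.92555
3. -12.34447, -50.21068
4. -59.47751, 40.49768

Point 1:
  φ: 9 + 41/60 + 41.7/3600 = 9.694917
  N ⇒ keep positive
  Lon: 0° + 40/60 + 47.7/3600 = 0 + 0.666667 + 0.013250 = 0.679917
  W ⇒ negate
Point 2:
  Lat: split at 2 digits → 70° and 26.6342′; 70 + 26.6342/60 = 70.443903
  S → negative
  Lon: split at 3 digits → 128° and 55.53279′; 128 + 55.53279/60 = 128.925547
  E ⇒ keep positive
Point 3:
  Lat: 12° + 20/60 + 40.1/3600 = 12 + 0.333333 + 0.011139 = 12.344472
  hemisphere S, so the sign is −
  λ: 50 + 12/60 + 38.43/3600 = 50.210675
  W ⇒ negate
Point 4:
  Latitude: degrees = first 2 digits = 59, minutes = 28.6507; 59 + 28.6507/60 = 59.477512
  hemisphere S, so the sign is −
  Longitude: degrees = first 3 digits = 40, minutes = 29.8605; 40 + 29.8605/60 = 40.497675
  E ⇒ keep positive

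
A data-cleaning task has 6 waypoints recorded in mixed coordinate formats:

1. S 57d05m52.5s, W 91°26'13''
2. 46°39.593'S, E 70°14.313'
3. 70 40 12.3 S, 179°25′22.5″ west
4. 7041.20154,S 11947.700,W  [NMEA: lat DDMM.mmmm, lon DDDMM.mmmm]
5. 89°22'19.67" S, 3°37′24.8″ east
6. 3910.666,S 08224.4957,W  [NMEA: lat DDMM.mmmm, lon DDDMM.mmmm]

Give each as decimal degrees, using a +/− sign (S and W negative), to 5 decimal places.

Point 1:
  Latitude: 57° + 5/60 + 52.5/3600 = 57 + 0.083333 + 0.014583 = 57.097917
  S → negative
  Lon: 26′ + 13″ = 26.21667′; 91 + 26.21667/60 = 91.436944
  W → negative
Point 2:
  Latitude: 39.593′ = 0.659883°; total 46.659883
  S → negative
  λ: 14.313′ = 0.238550°; total 70.238550
  E → positive
Point 3:
  Latitude: 70° + 40/60 + 12.3/3600 = 70 + 0.666667 + 0.003417 = 70.670083
  S ⇒ negate
  λ: 25′ + 22.5″ = 25.37500′; 179 + 25.37500/60 = 179.422917
  W → negative
Point 4:
  Lat: split at 2 digits → 70° and 41.20154′; 70 + 41.20154/60 = 70.686692
  S ⇒ negate
  λ: split at 3 digits → 119° and 47.7′; 119 + 47.7/60 = 119.795000
  W ⇒ negate
Point 5:
  Lat: 89 + 22/60 + 19.67/3600 = 89.372131
  S → negative
  λ: 3 + 37/60 + 24.8/3600 = 3.623556
  E → positive
Point 6:
  Latitude: split at 2 digits → 39° and 10.666′; 39 + 10.666/60 = 39.177767
  S → negative
  Lon: split at 3 digits → 082° and 24.4957′; 82 + 24.4957/60 = 82.408262
  W ⇒ negate

1. -57.09792, -91.43694
2. -46.65988, 70.23855
3. -70.67008, -179.42292
4. -70.68669, -119.79500
5. -89.37213, 3.62356
6. -39.17777, -82.40826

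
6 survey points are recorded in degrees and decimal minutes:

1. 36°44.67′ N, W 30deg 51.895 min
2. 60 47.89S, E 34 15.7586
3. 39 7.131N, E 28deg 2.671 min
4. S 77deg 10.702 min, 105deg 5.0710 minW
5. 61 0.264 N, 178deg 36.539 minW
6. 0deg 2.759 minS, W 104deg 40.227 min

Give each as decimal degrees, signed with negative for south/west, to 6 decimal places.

1. 36.744500, -30.864917
2. -60.798167, 34.262643
3. 39.118850, 28.044517
4. -77.178367, -105.084517
5. 61.004400, -178.608983
6. -0.045983, -104.670450

Point 1:
  φ: 36 + 44.67/60 = 36.7445000
  N ⇒ keep positive
  Lon: 30 + 51.895/60 = 30.8649167
  W ⇒ negate
Point 2:
  Latitude: 60 + 47.89/60 = 60.7981667
  S ⇒ negate
  Lon: 15.7586′ = 0.262643°; total 34.2626433
  E → positive
Point 3:
  φ: 39 + 7.131/60 = 39.1188500
  N ⇒ keep positive
  Lon: 28 + 2.671/60 = 28.0445167
  E → positive
Point 4:
  Latitude: 77 + 10.702/60 = 77.1783667
  S → negative
  λ: 105 + 5.071/60 = 105.0845167
  hemisphere W, so the sign is −
Point 5:
  φ: 0.264′ = 0.004400°; total 61.0044000
  N ⇒ keep positive
  λ: 178 + 36.539/60 = 178.6089833
  W → negative
Point 6:
  Latitude: 2.759′ = 0.045983°; total 0.0459833
  S ⇒ negate
  Lon: 104 + 40.227/60 = 104.6704500
  W ⇒ negate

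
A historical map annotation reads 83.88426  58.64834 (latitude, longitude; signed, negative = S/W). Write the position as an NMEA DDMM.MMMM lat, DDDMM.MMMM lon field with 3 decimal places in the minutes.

8353.056,N / 05838.900,E

φ: minutes = (83.884260 − 83) × 60 = 53.05560
λ: 58° + 0.648340 × 60 = 58° 38.90040′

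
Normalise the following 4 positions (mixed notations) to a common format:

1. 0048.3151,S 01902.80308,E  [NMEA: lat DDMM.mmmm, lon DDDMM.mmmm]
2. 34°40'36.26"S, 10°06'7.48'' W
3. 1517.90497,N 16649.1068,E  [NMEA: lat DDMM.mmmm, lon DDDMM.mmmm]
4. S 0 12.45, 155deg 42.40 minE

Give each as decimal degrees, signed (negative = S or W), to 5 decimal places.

1. -0.80525, 19.04672
2. -34.67674, -10.10208
3. 15.29842, 166.81845
4. -0.20750, 155.70667

Point 1:
  Latitude: degrees = first 2 digits = 0, minutes = 48.3151; 0 + 48.3151/60 = 0.805252
  S ⇒ negate
  λ: degrees = first 3 digits = 19, minutes = 2.80308; 19 + 2.80308/60 = 19.046718
  E ⇒ keep positive
Point 2:
  Lat: 40′ + 36.26″ = 40.60433′; 34 + 40.60433/60 = 34.676739
  hemisphere S, so the sign is −
  Lon: 10° + 6/60 + 7.48/3600 = 10 + 0.100000 + 0.002078 = 10.102078
  W → negative
Point 3:
  Lat: degrees = first 2 digits = 15, minutes = 17.90497; 15 + 17.90497/60 = 15.298416
  N ⇒ keep positive
  Longitude: split at 3 digits → 166° and 49.1068′; 166 + 49.1068/60 = 166.818447
  E ⇒ keep positive
Point 4:
  Lat: 12.45′ = 0.207500°; total 0.207500
  S → negative
  λ: 155 + 42.4/60 = 155.706667
  E → positive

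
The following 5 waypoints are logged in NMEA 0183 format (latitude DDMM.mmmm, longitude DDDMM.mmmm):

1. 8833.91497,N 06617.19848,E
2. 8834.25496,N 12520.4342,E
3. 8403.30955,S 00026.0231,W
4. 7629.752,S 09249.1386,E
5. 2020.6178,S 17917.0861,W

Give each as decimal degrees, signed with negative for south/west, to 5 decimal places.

1. 88.56525, 66.28664
2. 88.57092, 125.34057
3. -84.05516, -0.43372
4. -76.49587, 92.81898
5. -20.34363, -179.28477

Point 1:
  Lat: degrees = first 2 digits = 88, minutes = 33.91497; 88 + 33.91497/60 = 88.565250
  N → positive
  Longitude: degrees = first 3 digits = 66, minutes = 17.19848; 66 + 17.19848/60 = 66.286641
  E → positive
Point 2:
  φ: split at 2 digits → 88° and 34.25496′; 88 + 34.25496/60 = 88.570916
  N ⇒ keep positive
  Lon: split at 3 digits → 125° and 20.4342′; 125 + 20.4342/60 = 125.340570
  E ⇒ keep positive
Point 3:
  Lat: split at 2 digits → 84° and 3.30955′; 84 + 3.30955/60 = 84.055159
  hemisphere S, so the sign is −
  λ: degrees = first 3 digits = 0, minutes = 26.0231; 0 + 26.0231/60 = 0.433718
  hemisphere W, so the sign is −
Point 4:
  Latitude: degrees = first 2 digits = 76, minutes = 29.752; 76 + 29.752/60 = 76.495867
  S ⇒ negate
  Lon: degrees = first 3 digits = 92, minutes = 49.1386; 92 + 49.1386/60 = 92.818977
  E ⇒ keep positive
Point 5:
  Latitude: split at 2 digits → 20° and 20.6178′; 20 + 20.6178/60 = 20.343630
  hemisphere S, so the sign is −
  Longitude: split at 3 digits → 179° and 17.0861′; 179 + 17.0861/60 = 179.284768
  W → negative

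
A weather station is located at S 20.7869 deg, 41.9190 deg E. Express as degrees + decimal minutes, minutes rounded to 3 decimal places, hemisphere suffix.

Latitude: fractional part 0.786900 → 47.21400 minutes
Lon: 41° + 0.919000 × 60 = 41° 55.14000′

20° 47.214′ S, 41° 55.140′ E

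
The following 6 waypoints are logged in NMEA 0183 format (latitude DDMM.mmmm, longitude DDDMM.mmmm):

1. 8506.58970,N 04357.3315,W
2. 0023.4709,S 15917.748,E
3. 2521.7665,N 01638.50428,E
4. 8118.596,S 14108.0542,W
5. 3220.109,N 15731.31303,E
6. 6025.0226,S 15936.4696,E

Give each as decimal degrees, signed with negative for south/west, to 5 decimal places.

Point 1:
  Lat: split at 2 digits → 85° and 6.5897′; 85 + 6.5897/60 = 85.109828
  N ⇒ keep positive
  Longitude: split at 3 digits → 043° and 57.3315′; 43 + 57.3315/60 = 43.955525
  hemisphere W, so the sign is −
Point 2:
  Lat: degrees = first 2 digits = 0, minutes = 23.4709; 0 + 23.4709/60 = 0.391182
  S ⇒ negate
  Longitude: degrees = first 3 digits = 159, minutes = 17.748; 159 + 17.748/60 = 159.295800
  E → positive
Point 3:
  Latitude: degrees = first 2 digits = 25, minutes = 21.7665; 25 + 21.7665/60 = 25.362775
  N ⇒ keep positive
  Lon: degrees = first 3 digits = 16, minutes = 38.50428; 16 + 38.50428/60 = 16.641738
  E → positive
Point 4:
  Lat: degrees = first 2 digits = 81, minutes = 18.596; 81 + 18.596/60 = 81.309933
  hemisphere S, so the sign is −
  λ: degrees = first 3 digits = 141, minutes = 8.0542; 141 + 8.0542/60 = 141.134237
  W ⇒ negate
Point 5:
  Latitude: split at 2 digits → 32° and 20.109′; 32 + 20.109/60 = 32.335150
  N → positive
  λ: split at 3 digits → 157° and 31.31303′; 157 + 31.31303/60 = 157.521884
  E ⇒ keep positive
Point 6:
  Lat: degrees = first 2 digits = 60, minutes = 25.0226; 60 + 25.0226/60 = 60.417043
  S → negative
  Longitude: split at 3 digits → 159° and 36.4696′; 159 + 36.4696/60 = 159.607827
  E ⇒ keep positive

1. 85.10983, -43.95553
2. -0.39118, 159.29580
3. 25.36278, 16.64174
4. -81.30993, -141.13424
5. 32.33515, 157.52188
6. -60.41704, 159.60783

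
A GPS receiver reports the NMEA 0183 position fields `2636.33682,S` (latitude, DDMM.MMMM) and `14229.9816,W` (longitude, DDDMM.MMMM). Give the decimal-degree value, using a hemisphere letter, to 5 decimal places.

26.60561° S, 142.49969° W

Lat: degrees = first 2 digits = 26, minutes = 36.33682; 26 + 36.33682/60 = 26.605614
Lon: split at 3 digits → 142° and 29.9816′; 142 + 29.9816/60 = 142.499693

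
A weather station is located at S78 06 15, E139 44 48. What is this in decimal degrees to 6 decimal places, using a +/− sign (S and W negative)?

φ: 6′ + 15″ = 6.25000′; 78 + 6.25000/60 = 78.1041667
S → negative
Lon: 44′ + 48″ = 44.80000′; 139 + 44.80000/60 = 139.7466667
E ⇒ keep positive

-78.104167, 139.746667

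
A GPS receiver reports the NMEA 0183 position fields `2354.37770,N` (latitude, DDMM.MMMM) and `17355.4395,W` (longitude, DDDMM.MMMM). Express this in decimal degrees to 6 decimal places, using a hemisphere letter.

23.906295° N, 173.923992° W

Latitude: split at 2 digits → 23° and 54.3777′; 23 + 54.3777/60 = 23.9062950
Lon: split at 3 digits → 173° and 55.4395′; 173 + 55.4395/60 = 173.9239917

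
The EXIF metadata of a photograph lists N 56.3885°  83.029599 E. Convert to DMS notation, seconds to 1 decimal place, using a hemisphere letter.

φ: 0.388500 × 60 = 23.31000′ → 23′, remainder × 60 = 18.600″
Lon: 0.029599 × 60 = 1.77594′ → 1′, remainder × 60 = 46.556″

56°23′18.6″ N, 83°01′46.6″ E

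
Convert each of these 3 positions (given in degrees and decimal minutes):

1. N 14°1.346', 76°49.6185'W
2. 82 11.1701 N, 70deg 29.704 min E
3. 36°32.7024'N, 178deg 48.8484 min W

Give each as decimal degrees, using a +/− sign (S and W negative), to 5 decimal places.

1. 14.02243, -76.82698
2. 82.18617, 70.49507
3. 36.54504, -178.81414

Point 1:
  φ: 1.346′ = 0.022433°; total 14.022433
  N → positive
  λ: 76 + 49.6185/60 = 76.826975
  W → negative
Point 2:
  Lat: 11.1701′ = 0.186168°; total 82.186168
  N ⇒ keep positive
  λ: 29.704′ = 0.495067°; total 70.495067
  E ⇒ keep positive
Point 3:
  Lat: 36 + 32.7024/60 = 36.545040
  N ⇒ keep positive
  Lon: 178 + 48.8484/60 = 178.814140
  W ⇒ negate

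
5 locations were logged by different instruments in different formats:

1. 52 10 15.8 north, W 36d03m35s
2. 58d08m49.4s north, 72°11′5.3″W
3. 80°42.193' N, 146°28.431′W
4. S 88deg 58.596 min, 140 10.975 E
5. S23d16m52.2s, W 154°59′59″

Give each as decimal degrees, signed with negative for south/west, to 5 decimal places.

Point 1:
  φ: 52° + 10/60 + 15.8/3600 = 52 + 0.166667 + 0.004389 = 52.171056
  N ⇒ keep positive
  Lon: 36 + 3/60 + 35/3600 = 36.059722
  W ⇒ negate
Point 2:
  Latitude: 58° + 8/60 + 49.4/3600 = 58 + 0.133333 + 0.013722 = 58.147056
  N → positive
  Longitude: 72° + 11/60 + 5.3/3600 = 72 + 0.183333 + 0.001472 = 72.184806
  W ⇒ negate
Point 3:
  Lat: 42.193′ = 0.703217°; total 80.703217
  N ⇒ keep positive
  Lon: 28.431′ = 0.473850°; total 146.473850
  W ⇒ negate
Point 4:
  Lat: 58.596′ = 0.976600°; total 88.976600
  hemisphere S, so the sign is −
  Longitude: 140 + 10.975/60 = 140.182917
  E ⇒ keep positive
Point 5:
  Lat: 23° + 16/60 + 52.2/3600 = 23 + 0.266667 + 0.014500 = 23.281167
  S ⇒ negate
  Longitude: 154 + 59/60 + 59/3600 = 154.999722
  W ⇒ negate

1. 52.17106, -36.05972
2. 58.14706, -72.18481
3. 80.70322, -146.47385
4. -88.97660, 140.18292
5. -23.28117, -154.99972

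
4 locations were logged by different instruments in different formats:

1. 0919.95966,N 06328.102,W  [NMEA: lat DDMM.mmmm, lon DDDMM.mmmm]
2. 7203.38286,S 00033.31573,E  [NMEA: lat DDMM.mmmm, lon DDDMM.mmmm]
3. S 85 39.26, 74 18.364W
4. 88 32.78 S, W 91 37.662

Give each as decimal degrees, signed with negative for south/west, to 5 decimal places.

Point 1:
  Latitude: degrees = first 2 digits = 9, minutes = 19.95966; 9 + 19.95966/60 = 9.332661
  N ⇒ keep positive
  λ: degrees = first 3 digits = 63, minutes = 28.102; 63 + 28.102/60 = 63.468367
  W → negative
Point 2:
  φ: degrees = first 2 digits = 72, minutes = 3.38286; 72 + 3.38286/60 = 72.056381
  S → negative
  λ: degrees = first 3 digits = 0, minutes = 33.31573; 0 + 33.31573/60 = 0.555262
  E → positive
Point 3:
  Lat: 85 + 39.26/60 = 85.654333
  hemisphere S, so the sign is −
  Lon: 18.364′ = 0.306067°; total 74.306067
  hemisphere W, so the sign is −
Point 4:
  φ: 88 + 32.78/60 = 88.546333
  S → negative
  Longitude: 91 + 37.662/60 = 91.627700
  W ⇒ negate

1. 9.33266, -63.46837
2. -72.05638, 0.55526
3. -85.65433, -74.30607
4. -88.54633, -91.62770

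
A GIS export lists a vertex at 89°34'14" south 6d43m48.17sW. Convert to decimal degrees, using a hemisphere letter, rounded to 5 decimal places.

89.57056° S, 6.73005° W

φ: 89° + 34/60 + 14/3600 = 89 + 0.566667 + 0.003889 = 89.570556
Lon: 6° + 43/60 + 48.17/3600 = 6 + 0.716667 + 0.013381 = 6.730047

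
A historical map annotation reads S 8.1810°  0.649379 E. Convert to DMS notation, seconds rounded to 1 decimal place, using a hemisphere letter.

Latitude: 0.181000° → 10.86000′; 0.86000 × 60 = 51.600″
Lon: 0.649379 × 60 = 38.96274′ → 38′, remainder × 60 = 57.764″

8°10′51.6″ S, 0°38′57.8″ E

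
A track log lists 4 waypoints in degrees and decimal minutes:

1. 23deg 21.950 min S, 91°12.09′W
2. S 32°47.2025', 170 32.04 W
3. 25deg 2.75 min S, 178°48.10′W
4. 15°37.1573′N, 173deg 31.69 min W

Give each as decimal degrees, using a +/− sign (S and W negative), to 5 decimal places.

Point 1:
  Latitude: 21.95′ = 0.365833°; total 23.365833
  S ⇒ negate
  Lon: 12.09′ = 0.201500°; total 91.201500
  W → negative
Point 2:
  Lat: 47.2025′ = 0.786708°; total 32.786708
  S → negative
  λ: 170 + 32.04/60 = 170.534000
  hemisphere W, so the sign is −
Point 3:
  Lat: 25 + 2.75/60 = 25.045833
  hemisphere S, so the sign is −
  Longitude: 178 + 48.1/60 = 178.801667
  hemisphere W, so the sign is −
Point 4:
  Lat: 15 + 37.1573/60 = 15.619288
  N → positive
  Lon: 173 + 31.69/60 = 173.528167
  W ⇒ negate

1. -23.36583, -91.20150
2. -32.78671, -170.53400
3. -25.04583, -178.80167
4. 15.61929, -173.52817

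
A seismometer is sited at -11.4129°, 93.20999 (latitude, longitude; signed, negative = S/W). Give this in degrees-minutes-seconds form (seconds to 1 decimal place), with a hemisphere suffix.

11°24′46.4″ S, 93°12′36.0″ E

Latitude is negative → S; |value| = 11.412900
φ: whole degrees 11; 24.77400′ → 24′ and 46.440″
Longitude: whole degrees 93; 12.59940′ → 12′ and 35.964″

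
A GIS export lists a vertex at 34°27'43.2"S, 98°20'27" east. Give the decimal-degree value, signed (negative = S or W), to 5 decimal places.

-34.46200, 98.34083

Latitude: 34° + 27/60 + 43.2/3600 = 34 + 0.450000 + 0.012000 = 34.462000
hemisphere S, so the sign is −
Lon: 98 + 20/60 + 27/3600 = 98.340833
E → positive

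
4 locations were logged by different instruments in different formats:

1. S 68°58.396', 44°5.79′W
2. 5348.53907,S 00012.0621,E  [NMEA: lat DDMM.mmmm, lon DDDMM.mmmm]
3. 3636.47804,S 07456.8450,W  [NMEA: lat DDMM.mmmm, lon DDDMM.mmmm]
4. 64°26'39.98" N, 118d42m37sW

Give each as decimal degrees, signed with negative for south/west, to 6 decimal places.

1. -68.973267, -44.096500
2. -53.808985, 0.201035
3. -36.607967, -74.947417
4. 64.444439, -118.710278

Point 1:
  Latitude: 68 + 58.396/60 = 68.9732667
  S → negative
  Longitude: 5.79′ = 0.096500°; total 44.0965000
  W ⇒ negate
Point 2:
  Latitude: split at 2 digits → 53° and 48.53907′; 53 + 48.53907/60 = 53.8089845
  S → negative
  Lon: split at 3 digits → 000° and 12.0621′; 0 + 12.0621/60 = 0.2010350
  E → positive
Point 3:
  Latitude: degrees = first 2 digits = 36, minutes = 36.47804; 36 + 36.47804/60 = 36.6079673
  hemisphere S, so the sign is −
  Lon: degrees = first 3 digits = 74, minutes = 56.845; 74 + 56.845/60 = 74.9474167
  W ⇒ negate
Point 4:
  Latitude: 64 + 26/60 + 39.98/3600 = 64.4444389
  N → positive
  Longitude: 118 + 42/60 + 37/3600 = 118.7102778
  W → negative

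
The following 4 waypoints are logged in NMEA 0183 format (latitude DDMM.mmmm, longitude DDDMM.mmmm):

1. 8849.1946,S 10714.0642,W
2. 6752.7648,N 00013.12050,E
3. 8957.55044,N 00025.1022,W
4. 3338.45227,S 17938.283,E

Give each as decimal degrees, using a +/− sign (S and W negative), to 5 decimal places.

Point 1:
  φ: degrees = first 2 digits = 88, minutes = 49.1946; 88 + 49.1946/60 = 88.819910
  S ⇒ negate
  Longitude: degrees = first 3 digits = 107, minutes = 14.0642; 107 + 14.0642/60 = 107.234403
  hemisphere W, so the sign is −
Point 2:
  φ: split at 2 digits → 67° and 52.7648′; 67 + 52.7648/60 = 67.879413
  N ⇒ keep positive
  Longitude: split at 3 digits → 000° and 13.1205′; 0 + 13.1205/60 = 0.218675
  E → positive
Point 3:
  φ: degrees = first 2 digits = 89, minutes = 57.55044; 89 + 57.55044/60 = 89.959174
  N → positive
  Longitude: split at 3 digits → 000° and 25.1022′; 0 + 25.1022/60 = 0.418370
  W → negative
Point 4:
  φ: split at 2 digits → 33° and 38.45227′; 33 + 38.45227/60 = 33.640871
  S ⇒ negate
  Lon: split at 3 digits → 179° and 38.283′; 179 + 38.283/60 = 179.638050
  E ⇒ keep positive

1. -88.81991, -107.23440
2. 67.87941, 0.21868
3. 89.95917, -0.41837
4. -33.64087, 179.63805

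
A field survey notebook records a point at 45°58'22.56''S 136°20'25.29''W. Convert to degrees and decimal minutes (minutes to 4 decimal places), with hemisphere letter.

45° 58.3760′ S, 136° 20.4215′ W

Lat: seconds/60 = 0.37600; minutes = 58 + 0.37600 = 58.376000
Longitude: 20 + 25.29/60 = 20.421500′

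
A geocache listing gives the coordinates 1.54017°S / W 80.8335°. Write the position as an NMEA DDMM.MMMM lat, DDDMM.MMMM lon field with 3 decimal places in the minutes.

0132.410,S / 08050.010,W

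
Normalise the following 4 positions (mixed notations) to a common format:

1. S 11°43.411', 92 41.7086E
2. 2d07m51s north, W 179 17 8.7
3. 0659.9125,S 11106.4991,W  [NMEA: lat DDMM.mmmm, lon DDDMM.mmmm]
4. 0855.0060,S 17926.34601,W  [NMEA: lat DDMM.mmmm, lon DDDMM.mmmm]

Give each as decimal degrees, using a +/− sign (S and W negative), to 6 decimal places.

1. -11.723517, 92.695143
2. 2.130833, -179.285750
3. -6.998542, -111.108318
4. -8.916767, -179.439100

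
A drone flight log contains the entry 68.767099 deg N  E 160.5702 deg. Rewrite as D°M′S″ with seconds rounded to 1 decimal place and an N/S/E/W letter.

68°46′1.6″ N, 160°34′12.7″ E

Lat: 0.767099° → 46.02594′; 0.02594 × 60 = 1.556″
Longitude: 0.570200 × 60 = 34.21200′ → 34′, remainder × 60 = 12.720″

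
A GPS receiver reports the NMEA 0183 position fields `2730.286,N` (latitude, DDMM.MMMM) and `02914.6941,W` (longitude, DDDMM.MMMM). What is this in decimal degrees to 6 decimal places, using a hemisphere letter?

27.504767° N, 29.244902° W

Latitude: degrees = first 2 digits = 27, minutes = 30.286; 27 + 30.286/60 = 27.5047667
λ: degrees = first 3 digits = 29, minutes = 14.6941; 29 + 14.6941/60 = 29.2449017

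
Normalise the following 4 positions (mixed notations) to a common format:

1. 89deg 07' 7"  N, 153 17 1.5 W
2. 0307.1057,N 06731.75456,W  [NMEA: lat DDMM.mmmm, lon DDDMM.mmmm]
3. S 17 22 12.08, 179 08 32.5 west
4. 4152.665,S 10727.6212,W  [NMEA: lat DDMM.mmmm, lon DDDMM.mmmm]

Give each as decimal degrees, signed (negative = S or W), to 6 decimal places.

1. 89.118611, -153.283750
2. 3.118428, -67.529243
3. -17.370022, -179.142361
4. -41.877750, -107.460353

Point 1:
  Lat: 89 + 7/60 + 7/3600 = 89.1186111
  N ⇒ keep positive
  λ: 17′ + 1.5″ = 17.02500′; 153 + 17.02500/60 = 153.2837500
  hemisphere W, so the sign is −
Point 2:
  Lat: degrees = first 2 digits = 3, minutes = 7.1057; 3 + 7.1057/60 = 3.1184283
  N ⇒ keep positive
  λ: degrees = first 3 digits = 67, minutes = 31.75456; 67 + 31.75456/60 = 67.5292427
  W ⇒ negate
Point 3:
  Latitude: 17 + 22/60 + 12.08/3600 = 17.3700222
  S ⇒ negate
  Longitude: 179 + 8/60 + 32.5/3600 = 179.1423611
  hemisphere W, so the sign is −
Point 4:
  Lat: degrees = first 2 digits = 41, minutes = 52.665; 41 + 52.665/60 = 41.8777500
  S ⇒ negate
  λ: degrees = first 3 digits = 107, minutes = 27.6212; 107 + 27.6212/60 = 107.4603533
  W → negative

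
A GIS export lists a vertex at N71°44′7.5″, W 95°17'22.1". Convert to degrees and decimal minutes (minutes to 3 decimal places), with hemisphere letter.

71° 44.125′ N, 95° 17.368′ W

Lat: 44 + 7.5/60 = 44.12500′
λ: 17 + 22.1/60 = 17.36833′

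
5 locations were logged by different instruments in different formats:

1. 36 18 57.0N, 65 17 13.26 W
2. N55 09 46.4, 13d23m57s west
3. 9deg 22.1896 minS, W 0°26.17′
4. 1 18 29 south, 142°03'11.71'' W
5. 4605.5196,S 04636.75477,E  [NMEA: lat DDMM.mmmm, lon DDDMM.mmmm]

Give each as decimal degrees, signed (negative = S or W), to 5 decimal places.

1. 36.31583, -65.28702
2. 55.16289, -13.39917
3. -9.36983, -0.43617
4. -1.30806, -142.05325
5. -46.09199, 46.61258

Point 1:
  Lat: 18′ + 57″ = 18.95000′; 36 + 18.95000/60 = 36.315833
  N ⇒ keep positive
  Lon: 17′ + 13.26″ = 17.22100′; 65 + 17.22100/60 = 65.287017
  W ⇒ negate
Point 2:
  φ: 55 + 9/60 + 46.4/3600 = 55.162889
  N → positive
  λ: 13° + 23/60 + 57/3600 = 13 + 0.383333 + 0.015833 = 13.399167
  W → negative
Point 3:
  Latitude: 9 + 22.1896/60 = 9.369827
  hemisphere S, so the sign is −
  Longitude: 0 + 26.17/60 = 0.436167
  W → negative
Point 4:
  φ: 1 + 18/60 + 29/3600 = 1.308056
  S ⇒ negate
  Longitude: 142 + 3/60 + 11.71/3600 = 142.053253
  W → negative
Point 5:
  Lat: split at 2 digits → 46° and 5.5196′; 46 + 5.5196/60 = 46.091993
  S ⇒ negate
  λ: degrees = first 3 digits = 46, minutes = 36.75477; 46 + 36.75477/60 = 46.612580
  E ⇒ keep positive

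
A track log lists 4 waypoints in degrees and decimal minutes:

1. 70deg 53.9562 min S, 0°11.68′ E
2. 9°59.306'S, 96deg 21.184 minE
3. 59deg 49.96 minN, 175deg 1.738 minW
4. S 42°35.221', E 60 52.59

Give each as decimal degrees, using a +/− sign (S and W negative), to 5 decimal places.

1. -70.89927, 0.19467
2. -9.98843, 96.35307
3. 59.83267, -175.02897
4. -42.58702, 60.87650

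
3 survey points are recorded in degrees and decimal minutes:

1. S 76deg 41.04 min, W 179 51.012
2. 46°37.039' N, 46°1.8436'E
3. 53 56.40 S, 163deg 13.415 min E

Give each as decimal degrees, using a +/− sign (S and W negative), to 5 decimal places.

1. -76.68400, -179.85020
2. 46.61732, 46.03073
3. -53.94000, 163.22358

Point 1:
  Latitude: 41.04′ = 0.684000°; total 76.684000
  hemisphere S, so the sign is −
  Longitude: 51.012′ = 0.850200°; total 179.850200
  W → negative
Point 2:
  Lat: 37.039′ = 0.617317°; total 46.617317
  N ⇒ keep positive
  Lon: 46 + 1.8436/60 = 46.030727
  E ⇒ keep positive
Point 3:
  Latitude: 53 + 56.4/60 = 53.940000
  S → negative
  Lon: 13.415′ = 0.223583°; total 163.223583
  E ⇒ keep positive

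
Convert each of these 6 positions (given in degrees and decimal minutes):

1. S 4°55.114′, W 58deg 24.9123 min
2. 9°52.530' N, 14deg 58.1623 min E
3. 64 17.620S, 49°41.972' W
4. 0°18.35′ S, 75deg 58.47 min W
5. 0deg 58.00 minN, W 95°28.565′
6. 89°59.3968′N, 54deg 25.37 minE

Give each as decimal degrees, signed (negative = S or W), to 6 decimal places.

1. -4.918567, -58.415205
2. 9.875500, 14.969372
3. -64.293667, -49.699533
4. -0.305833, -75.974500
5. 0.966667, -95.476083
6. 89.989947, 54.422833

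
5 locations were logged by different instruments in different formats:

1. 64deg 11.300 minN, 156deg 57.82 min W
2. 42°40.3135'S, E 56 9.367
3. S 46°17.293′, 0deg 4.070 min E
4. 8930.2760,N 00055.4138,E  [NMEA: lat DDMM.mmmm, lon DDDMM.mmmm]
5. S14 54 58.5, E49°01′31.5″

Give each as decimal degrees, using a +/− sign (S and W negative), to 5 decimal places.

Point 1:
  Latitude: 11.3′ = 0.188333°; total 64.188333
  N → positive
  Longitude: 57.82′ = 0.963667°; total 156.963667
  hemisphere W, so the sign is −
Point 2:
  Latitude: 42 + 40.3135/60 = 42.671892
  hemisphere S, so the sign is −
  Longitude: 9.367′ = 0.156117°; total 56.156117
  E ⇒ keep positive
Point 3:
  φ: 46 + 17.293/60 = 46.288217
  S ⇒ negate
  Longitude: 4.07′ = 0.067833°; total 0.067833
  E ⇒ keep positive
Point 4:
  φ: split at 2 digits → 89° and 30.276′; 89 + 30.276/60 = 89.504600
  N → positive
  Lon: split at 3 digits → 000° and 55.4138′; 0 + 55.4138/60 = 0.923563
  E ⇒ keep positive
Point 5:
  Latitude: 54′ + 58.5″ = 54.97500′; 14 + 54.97500/60 = 14.916250
  S ⇒ negate
  Longitude: 49° + 1/60 + 31.5/3600 = 49 + 0.016667 + 0.008750 = 49.025417
  E → positive

1. 64.18833, -156.96367
2. -42.67189, 56.15612
3. -46.28822, 0.06783
4. 89.50460, 0.92356
5. -14.91625, 49.02542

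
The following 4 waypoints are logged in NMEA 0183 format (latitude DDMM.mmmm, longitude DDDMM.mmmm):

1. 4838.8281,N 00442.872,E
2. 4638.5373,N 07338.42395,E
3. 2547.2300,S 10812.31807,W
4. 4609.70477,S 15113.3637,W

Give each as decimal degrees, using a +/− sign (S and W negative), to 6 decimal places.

Point 1:
  φ: degrees = first 2 digits = 48, minutes = 38.8281; 48 + 38.8281/60 = 48.6471350
  N → positive
  Lon: degrees = first 3 digits = 4, minutes = 42.872; 4 + 42.872/60 = 4.7145333
  E → positive
Point 2:
  Lat: degrees = first 2 digits = 46, minutes = 38.5373; 46 + 38.5373/60 = 46.6422883
  N → positive
  Lon: split at 3 digits → 073° and 38.42395′; 73 + 38.42395/60 = 73.6403992
  E ⇒ keep positive
Point 3:
  Latitude: degrees = first 2 digits = 25, minutes = 47.23; 25 + 47.23/60 = 25.7871667
  S ⇒ negate
  Lon: degrees = first 3 digits = 108, minutes = 12.31807; 108 + 12.31807/60 = 108.2053012
  W → negative
Point 4:
  Latitude: degrees = first 2 digits = 46, minutes = 9.70477; 46 + 9.70477/60 = 46.1617462
  S ⇒ negate
  λ: split at 3 digits → 151° and 13.3637′; 151 + 13.3637/60 = 151.2227283
  W ⇒ negate

1. 48.647135, 4.714533
2. 46.642288, 73.640399
3. -25.787167, -108.205301
4. -46.161746, -151.222728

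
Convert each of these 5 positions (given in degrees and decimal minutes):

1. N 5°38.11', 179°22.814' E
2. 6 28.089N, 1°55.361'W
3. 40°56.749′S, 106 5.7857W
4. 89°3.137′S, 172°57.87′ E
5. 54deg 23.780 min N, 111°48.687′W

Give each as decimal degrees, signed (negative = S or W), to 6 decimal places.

1. 5.635167, 179.380233
2. 6.468150, -1.922683
3. -40.945817, -106.096428
4. -89.052283, 172.964500
5. 54.396333, -111.811450

Point 1:
  Lat: 38.11′ = 0.635167°; total 5.6351667
  N ⇒ keep positive
  λ: 179 + 22.814/60 = 179.3802333
  E → positive
Point 2:
  Latitude: 28.089′ = 0.468150°; total 6.4681500
  N → positive
  λ: 1 + 55.361/60 = 1.9226833
  W → negative
Point 3:
  Latitude: 40 + 56.749/60 = 40.9458167
  hemisphere S, so the sign is −
  λ: 106 + 5.7857/60 = 106.0964283
  W → negative
Point 4:
  Lat: 3.137′ = 0.052283°; total 89.0522833
  S ⇒ negate
  λ: 57.87′ = 0.964500°; total 172.9645000
  E ⇒ keep positive
Point 5:
  φ: 23.78′ = 0.396333°; total 54.3963333
  N → positive
  Lon: 48.687′ = 0.811450°; total 111.8114500
  hemisphere W, so the sign is −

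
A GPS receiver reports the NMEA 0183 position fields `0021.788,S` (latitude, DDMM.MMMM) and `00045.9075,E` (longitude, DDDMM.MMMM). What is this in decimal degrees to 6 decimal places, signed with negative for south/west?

Latitude: degrees = first 2 digits = 0, minutes = 21.788; 0 + 21.788/60 = 0.3631333
S ⇒ negate
Longitude: split at 3 digits → 000° and 45.9075′; 0 + 45.9075/60 = 0.7651250
E → positive

-0.363133, 0.765125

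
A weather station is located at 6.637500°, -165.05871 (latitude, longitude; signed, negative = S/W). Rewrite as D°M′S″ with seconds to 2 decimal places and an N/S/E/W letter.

Lat: 0.637500 × 60 = 38.25000′ → 38′, remainder × 60 = 15.0000″
Longitude is negative → W; |value| = 165.058710
λ: 0.058710° → 3.52260′; 0.52260 × 60 = 31.3560″

6°38′15.00″ N, 165°03′31.36″ W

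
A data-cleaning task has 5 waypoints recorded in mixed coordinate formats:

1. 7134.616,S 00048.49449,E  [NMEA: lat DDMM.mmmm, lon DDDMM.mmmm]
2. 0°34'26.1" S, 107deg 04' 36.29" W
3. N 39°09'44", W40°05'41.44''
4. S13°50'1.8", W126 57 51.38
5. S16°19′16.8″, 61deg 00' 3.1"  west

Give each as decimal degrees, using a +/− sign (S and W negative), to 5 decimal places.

Point 1:
  Latitude: degrees = first 2 digits = 71, minutes = 34.616; 71 + 34.616/60 = 71.576933
  S ⇒ negate
  λ: split at 3 digits → 000° and 48.49449′; 0 + 48.49449/60 = 0.808242
  E → positive
Point 2:
  φ: 0 + 34/60 + 26.1/3600 = 0.573917
  hemisphere S, so the sign is −
  Longitude: 107 + 4/60 + 36.29/3600 = 107.076747
  W ⇒ negate
Point 3:
  Lat: 39 + 9/60 + 44/3600 = 39.162222
  N → positive
  Longitude: 40 + 5/60 + 41.44/3600 = 40.094844
  W ⇒ negate
Point 4:
  Latitude: 13° + 50/60 + 1.8/3600 = 13 + 0.833333 + 0.000500 = 13.833833
  hemisphere S, so the sign is −
  Lon: 126 + 57/60 + 51.38/3600 = 126.964272
  hemisphere W, so the sign is −
Point 5:
  φ: 16 + 19/60 + 16.8/3600 = 16.321333
  S ⇒ negate
  Lon: 61 + 0/60 + 3.1/3600 = 61.000861
  W → negative

1. -71.57693, 0.80824
2. -0.57392, -107.07675
3. 39.16222, -40.09484
4. -13.83383, -126.96427
5. -16.32133, -61.00086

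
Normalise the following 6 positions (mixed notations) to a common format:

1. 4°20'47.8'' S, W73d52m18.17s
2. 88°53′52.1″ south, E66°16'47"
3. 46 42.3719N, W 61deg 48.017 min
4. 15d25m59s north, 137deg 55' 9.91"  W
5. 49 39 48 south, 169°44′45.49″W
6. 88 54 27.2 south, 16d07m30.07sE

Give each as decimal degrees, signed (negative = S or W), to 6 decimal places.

1. -4.346611, -73.871714
2. -88.897806, 66.279722
3. 46.706198, -61.800283
4. 15.433056, -137.919419
5. -49.663333, -169.745969
6. -88.907556, 16.125019

Point 1:
  Lat: 4° + 20/60 + 47.8/3600 = 4 + 0.333333 + 0.013278 = 4.3466111
  S → negative
  Longitude: 73° + 52/60 + 18.17/3600 = 73 + 0.866667 + 0.005047 = 73.8717139
  W → negative
Point 2:
  Lat: 88° + 53/60 + 52.1/3600 = 88 + 0.883333 + 0.014472 = 88.8978056
  S → negative
  λ: 66° + 16/60 + 47/3600 = 66 + 0.266667 + 0.013056 = 66.2797222
  E ⇒ keep positive
Point 3:
  Latitude: 42.3719′ = 0.706198°; total 46.7061983
  N ⇒ keep positive
  Longitude: 48.017′ = 0.800283°; total 61.8002833
  W → negative
Point 4:
  Latitude: 25′ + 59″ = 25.98333′; 15 + 25.98333/60 = 15.4330556
  N ⇒ keep positive
  Longitude: 55′ + 9.91″ = 55.16517′; 137 + 55.16517/60 = 137.9194194
  W → negative
Point 5:
  Lat: 49° + 39/60 + 48/3600 = 49 + 0.650000 + 0.013333 = 49.6633333
  S → negative
  Longitude: 44′ + 45.49″ = 44.75817′; 169 + 44.75817/60 = 169.7459694
  W ⇒ negate
Point 6:
  Lat: 88 + 54/60 + 27.2/3600 = 88.9075556
  hemisphere S, so the sign is −
  Longitude: 16° + 7/60 + 30.07/3600 = 16 + 0.116667 + 0.008353 = 16.1250194
  E → positive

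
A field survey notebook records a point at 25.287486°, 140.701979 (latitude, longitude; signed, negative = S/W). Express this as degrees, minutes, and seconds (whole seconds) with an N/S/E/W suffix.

φ: 0.287486 × 60 = 17.24916′ → 17′, remainder × 60 = 14.95″
Longitude: 0.701979° → 42.11874′; 0.11874 × 60 = 7.12″

25°17′15″ N, 140°42′7″ E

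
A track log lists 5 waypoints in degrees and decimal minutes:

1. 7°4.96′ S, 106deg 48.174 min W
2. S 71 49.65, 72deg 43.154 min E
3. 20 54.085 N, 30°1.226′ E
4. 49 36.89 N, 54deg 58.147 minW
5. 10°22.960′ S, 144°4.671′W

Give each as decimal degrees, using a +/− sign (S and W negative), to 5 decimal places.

1. -7.08267, -106.80290
2. -71.82750, 72.71923
3. 20.90142, 30.02043
4. 49.61483, -54.96912
5. -10.38267, -144.07785

Point 1:
  φ: 7 + 4.96/60 = 7.082667
  hemisphere S, so the sign is −
  Lon: 106 + 48.174/60 = 106.802900
  hemisphere W, so the sign is −
Point 2:
  φ: 71 + 49.65/60 = 71.827500
  hemisphere S, so the sign is −
  Longitude: 43.154′ = 0.719233°; total 72.719233
  E → positive
Point 3:
  φ: 54.085′ = 0.901417°; total 20.901417
  N → positive
  Longitude: 30 + 1.226/60 = 30.020433
  E → positive
Point 4:
  Latitude: 49 + 36.89/60 = 49.614833
  N → positive
  Lon: 58.147′ = 0.969117°; total 54.969117
  W → negative
Point 5:
  Lat: 22.96′ = 0.382667°; total 10.382667
  S ⇒ negate
  λ: 144 + 4.671/60 = 144.077850
  W → negative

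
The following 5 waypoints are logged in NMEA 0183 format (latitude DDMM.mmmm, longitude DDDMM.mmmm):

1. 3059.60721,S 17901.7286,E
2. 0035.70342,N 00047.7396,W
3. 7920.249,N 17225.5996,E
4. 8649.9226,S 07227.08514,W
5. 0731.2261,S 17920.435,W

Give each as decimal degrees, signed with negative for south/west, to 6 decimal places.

1. -30.993454, 179.028810
2. 0.595057, -0.795660
3. 79.337483, 172.426660
4. -86.832043, -72.451419
5. -7.520435, -179.340583

Point 1:
  Lat: degrees = first 2 digits = 30, minutes = 59.60721; 30 + 59.60721/60 = 30.9934535
  S ⇒ negate
  λ: split at 3 digits → 179° and 1.7286′; 179 + 1.7286/60 = 179.0288100
  E → positive
Point 2:
  Lat: split at 2 digits → 00° and 35.70342′; 0 + 35.70342/60 = 0.5950570
  N → positive
  Lon: degrees = first 3 digits = 0, minutes = 47.7396; 0 + 47.7396/60 = 0.7956600
  W ⇒ negate
Point 3:
  Latitude: split at 2 digits → 79° and 20.249′; 79 + 20.249/60 = 79.3374833
  N → positive
  Longitude: split at 3 digits → 172° and 25.5996′; 172 + 25.5996/60 = 172.4266600
  E → positive
Point 4:
  Latitude: split at 2 digits → 86° and 49.9226′; 86 + 49.9226/60 = 86.8320433
  S → negative
  λ: degrees = first 3 digits = 72, minutes = 27.08514; 72 + 27.08514/60 = 72.4514190
  W → negative
Point 5:
  Lat: split at 2 digits → 07° and 31.2261′; 7 + 31.2261/60 = 7.5204350
  S → negative
  Longitude: degrees = first 3 digits = 179, minutes = 20.435; 179 + 20.435/60 = 179.3405833
  hemisphere W, so the sign is −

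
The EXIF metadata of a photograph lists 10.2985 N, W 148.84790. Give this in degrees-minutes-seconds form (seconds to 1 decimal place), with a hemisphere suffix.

10°17′54.6″ N, 148°50′52.4″ W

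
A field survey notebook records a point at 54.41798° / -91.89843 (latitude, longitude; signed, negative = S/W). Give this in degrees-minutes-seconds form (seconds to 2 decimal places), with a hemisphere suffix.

Lat: whole degrees 54; 25.07880′ → 25′ and 4.7280″
Longitude is negative → W; |value| = 91.898430
Lon: whole degrees 91; 53.90580′ → 53′ and 54.3480″

54°25′4.73″ N, 91°53′54.35″ W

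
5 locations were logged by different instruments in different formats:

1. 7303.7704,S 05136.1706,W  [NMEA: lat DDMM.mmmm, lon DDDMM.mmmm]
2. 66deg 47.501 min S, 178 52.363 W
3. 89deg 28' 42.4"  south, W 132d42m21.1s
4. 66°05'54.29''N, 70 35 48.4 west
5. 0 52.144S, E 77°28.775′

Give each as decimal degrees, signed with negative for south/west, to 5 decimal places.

1. -73.06284, -51.60284
2. -66.79168, -178.87272
3. -89.47844, -132.70586
4. 66.09841, -70.59678
5. -0.86907, 77.47958

Point 1:
  Lat: split at 2 digits → 73° and 3.7704′; 73 + 3.7704/60 = 73.062840
  S ⇒ negate
  Lon: split at 3 digits → 051° and 36.1706′; 51 + 36.1706/60 = 51.602843
  hemisphere W, so the sign is −
Point 2:
  φ: 47.501′ = 0.791683°; total 66.791683
  hemisphere S, so the sign is −
  Longitude: 52.363′ = 0.872717°; total 178.872717
  W → negative
Point 3:
  Latitude: 28′ + 42.4″ = 28.70667′; 89 + 28.70667/60 = 89.478444
  S → negative
  Longitude: 42′ + 21.1″ = 42.35167′; 132 + 42.35167/60 = 132.705861
  hemisphere W, so the sign is −
Point 4:
  φ: 5′ + 54.29″ = 5.90483′; 66 + 5.90483/60 = 66.098414
  N ⇒ keep positive
  λ: 70° + 35/60 + 48.4/3600 = 70 + 0.583333 + 0.013444 = 70.596778
  W ⇒ negate
Point 5:
  Lat: 52.144′ = 0.869067°; total 0.869067
  hemisphere S, so the sign is −
  Longitude: 77 + 28.775/60 = 77.479583
  E ⇒ keep positive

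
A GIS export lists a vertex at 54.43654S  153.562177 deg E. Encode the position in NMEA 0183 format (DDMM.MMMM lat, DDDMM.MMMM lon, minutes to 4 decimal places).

Latitude: 54° + 0.436540 × 60 = 54° 26.192400′
Longitude: fractional part 0.562177 → 33.730620 minutes

5426.1924,S / 15333.7306,E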